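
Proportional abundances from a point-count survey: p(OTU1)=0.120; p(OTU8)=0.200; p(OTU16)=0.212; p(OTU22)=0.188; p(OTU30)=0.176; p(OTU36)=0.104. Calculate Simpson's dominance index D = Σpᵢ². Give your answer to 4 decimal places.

0.1765

D = 0.12² + 0.2² + 0.212² + 0.188² + 0.176² + 0.104² = 0.014400 + 0.040000 + 0.044944 + 0.035344 + 0.030976 + 0.010816 = 0.176480 (working shown to 6 dp, full precision carried).
To 4 decimal places, D = 0.1765.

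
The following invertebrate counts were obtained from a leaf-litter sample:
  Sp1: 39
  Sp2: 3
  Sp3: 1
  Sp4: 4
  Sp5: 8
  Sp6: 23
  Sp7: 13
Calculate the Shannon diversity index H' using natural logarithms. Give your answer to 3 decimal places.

Total N = 39+3+1+4+8+23+13 = 91, so the proportions are 0.42857, 0.03297, 0.01099, 0.04396, 0.08791, 0.25275, 0.14286 (working shown to 5 dp, full precision carried).
Each pᵢ ln pᵢ term: 0.42857×(-0.84730)=-0.36313, 0.03297×(-3.41225)=-0.11249, 0.01099×(-4.51086)=-0.04957, 0.04396×(-3.12457)=-0.13734, 0.08791×(-2.43142)=-0.21375, 0.25275×(-1.37537)=-0.34762, 0.14286×(-1.94591)=-0.27799.
Sum = -1.50189, so H' = 1.502.

1.502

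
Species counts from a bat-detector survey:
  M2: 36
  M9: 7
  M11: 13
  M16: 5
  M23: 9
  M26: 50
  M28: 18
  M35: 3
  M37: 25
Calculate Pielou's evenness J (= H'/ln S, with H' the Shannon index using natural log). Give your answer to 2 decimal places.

0.86

Total N = 36+7+13+5+9+50+18+3+25 = 166, so the proportions are 0.2169, 0.0422, 0.0783, 0.0301, 0.0542, 0.3012, 0.1084, 0.0181, 0.1506 (working shown to 4 dp, full precision carried).
H' = −Σ pᵢ ln pᵢ = −((-0.3315) + (-0.1335) + (-0.1995) + (-0.1055) + (-0.1580) + (-0.3614) + (-0.2409) + (-0.0725) + (-0.2851)) = 1.8880.
With S = 9 species, ln S = 2.1972, so J = 1.8880/2.1972 = 0.8592, i.e. 0.86 to 2 decimal places.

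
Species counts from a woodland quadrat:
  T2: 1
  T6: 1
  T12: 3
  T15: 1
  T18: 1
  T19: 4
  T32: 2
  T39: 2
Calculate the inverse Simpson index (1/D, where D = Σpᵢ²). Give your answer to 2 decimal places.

6.08

Total N = 1+1+3+1+1+4+2+2 = 15, so the proportions are 0.066667, 0.066667, 0.2, 0.066667, 0.066667, 0.266667, 0.133333, 0.133333 (working shown to 6 dp, full precision carried).
D = 0.066667² + 0.066667² + 0.2² + 0.066667² + 0.066667² + 0.266667² + 0.133333² + 0.133333² = 0.004444 + 0.004444 + 0.040000 + 0.004444 + 0.004444 + 0.071111 + 0.017778 + 0.017778 = 0.164444.
So 1/D = 6.0811, i.e. 6.08 to 2 decimal places.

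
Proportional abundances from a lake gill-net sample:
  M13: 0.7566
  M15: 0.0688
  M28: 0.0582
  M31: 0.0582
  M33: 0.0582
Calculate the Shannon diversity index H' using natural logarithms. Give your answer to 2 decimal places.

0.89

Each pᵢ ln pᵢ term (working shown to 4 dp, full precision carried): 0.7566×(-0.2789)=-0.2110, 0.0688×(-2.6766)=-0.1841, 0.0582×(-2.8439)=-0.1655, 0.0582×(-2.8439)=-0.1655, 0.0582×(-2.8439)=-0.1655.
Sum = -0.8917, so H' = 0.89.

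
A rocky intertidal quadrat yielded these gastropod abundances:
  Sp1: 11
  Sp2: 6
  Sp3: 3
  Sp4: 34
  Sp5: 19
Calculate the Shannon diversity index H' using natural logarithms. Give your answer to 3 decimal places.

1.328

Total N = 11+6+3+34+19 = 73, so the proportions are 0.15068, 0.08219, 0.0411, 0.46575, 0.26027 (working shown to 5 dp, full precision carried).
Each pᵢ ln pᵢ term: 0.15068×(-1.89256)=-0.28518, 0.08219×(-2.49870)=-0.20537, 0.0411×(-3.19185)=-0.13117, 0.46575×(-0.76410)=-0.35588, 0.26027×(-1.34602)=-0.35033.
Sum = -1.32794, so H' = 1.328.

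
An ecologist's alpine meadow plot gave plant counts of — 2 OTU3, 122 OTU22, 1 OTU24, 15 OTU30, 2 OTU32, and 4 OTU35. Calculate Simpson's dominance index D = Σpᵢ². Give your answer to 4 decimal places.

0.7100

Total N = 2+122+1+15+2+4 = 146, so the proportions are 0.013699, 0.835616, 0.006849, 0.10274, 0.013699, 0.027397 (working shown to 6 dp, full precision carried).
D = 0.013699² + 0.835616² + 0.006849² + 0.10274² + 0.013699² + 0.027397² = 0.000188 + 0.698255 + 0.000047 + 0.010555 + 0.000188 + 0.000751 = 0.709983.
To 4 decimal places, D = 0.7100.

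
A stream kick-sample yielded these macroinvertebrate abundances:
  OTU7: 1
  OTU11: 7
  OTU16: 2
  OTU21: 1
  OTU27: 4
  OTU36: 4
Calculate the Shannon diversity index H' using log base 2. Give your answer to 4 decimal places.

Total N = 1+7+2+1+4+4 = 19, so the proportions are 0.052632, 0.368421, 0.105263, 0.052632, 0.210526, 0.210526 (working shown to 6 dp, full precision carried).
Each pᵢ log₂ pᵢ term: 0.052632×(-4.247928)=-0.223575, 0.368421×(-1.440573)=-0.530737, 0.105263×(-3.247928)=-0.341887, 0.052632×(-4.247928)=-0.223575, 0.210526×(-2.247928)=-0.473248, 0.210526×(-2.247928)=-0.473248.
Sum = -2.266270, so H' = 2.2663.

2.2663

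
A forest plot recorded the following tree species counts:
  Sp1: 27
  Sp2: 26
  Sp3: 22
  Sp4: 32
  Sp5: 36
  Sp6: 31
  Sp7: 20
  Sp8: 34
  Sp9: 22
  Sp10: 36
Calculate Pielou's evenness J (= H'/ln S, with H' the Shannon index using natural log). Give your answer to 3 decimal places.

Total N = 27+26+22+32+36+31+20+34+22+36 = 286, so the proportions are 0.09441, 0.09091, 0.07692, 0.11189, 0.12587, 0.10839, 0.06993, 0.11888, 0.07692, 0.12587 (working shown to 5 dp, full precision carried).
H' = −Σ pᵢ ln pᵢ = −((-0.22281) + (-0.21799) + (-0.19730) + (-0.24506) + (-0.26087) + (-0.24085) + (-0.18603) + (-0.25317) + (-0.19730) + (-0.26087)) = 2.28227.
With S = 10 species, ln S = 2.30259, so J = 2.28227/2.30259 = 0.99118, i.e. 0.991 to 3 decimal places.

0.991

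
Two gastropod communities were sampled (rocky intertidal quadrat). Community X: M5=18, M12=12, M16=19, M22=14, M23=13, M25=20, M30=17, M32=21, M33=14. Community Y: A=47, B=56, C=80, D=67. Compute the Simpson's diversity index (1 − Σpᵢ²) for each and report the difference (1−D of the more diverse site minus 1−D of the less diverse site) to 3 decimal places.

Community X: N=148, proportions 0.121622, 0.081081, 0.128378, 0.094595, 0.087838, 0.135135, 0.114865, 0.141892, 0.094595, giving 1−D = 0.884953 (working shown to 6 dp, full precision carried).
Community Y: N=250, proportions 0.188, 0.224, 0.32, 0.268, giving 1−D = 0.740256.
Difference = |0.884953 − 0.740256| = 0.144697, i.e. 0.145 to 3 decimal places.

0.145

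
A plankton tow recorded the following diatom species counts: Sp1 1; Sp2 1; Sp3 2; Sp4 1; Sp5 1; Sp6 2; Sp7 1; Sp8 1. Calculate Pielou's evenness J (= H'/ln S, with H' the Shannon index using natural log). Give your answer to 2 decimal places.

Total N = 1+1+2+1+1+2+1+1 = 10, so the proportions are 0.1, 0.1, 0.2, 0.1, 0.1, 0.2, 0.1, 0.1 (working shown to 4 dp, full precision carried).
H' = −Σ pᵢ ln pᵢ = −((-0.2303) + (-0.2303) + (-0.3219) + (-0.2303) + (-0.2303) + (-0.3219) + (-0.2303) + (-0.2303)) = 2.0253.
With S = 8 species, ln S = 2.0794, so J = 2.0253/2.0794 = 0.9740, i.e. 0.97 to 2 decimal places.

0.97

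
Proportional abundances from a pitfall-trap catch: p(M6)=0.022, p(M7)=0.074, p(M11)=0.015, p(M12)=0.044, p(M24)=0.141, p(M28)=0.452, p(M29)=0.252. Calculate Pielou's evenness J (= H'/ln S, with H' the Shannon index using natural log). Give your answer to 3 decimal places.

H' = −Σ pᵢ ln pᵢ = −((-0.08397) + (-0.19267) + (-0.06300) + (-0.13744) + (-0.27622) + (-0.35892) + (-0.34734)) = 1.45955 (working shown to 5 dp, full precision carried).
With S = 7 species, ln S = 1.94591, so J = 1.45955/1.94591 = 0.75006, i.e. 0.750 to 3 decimal places.

0.750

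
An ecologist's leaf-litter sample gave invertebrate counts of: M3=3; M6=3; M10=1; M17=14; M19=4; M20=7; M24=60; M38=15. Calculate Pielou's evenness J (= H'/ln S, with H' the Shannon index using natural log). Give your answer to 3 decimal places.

Total N = 3+3+1+14+4+7+60+15 = 107, so the proportions are 0.02804, 0.02804, 0.00935, 0.13084, 0.03738, 0.06542, 0.56075, 0.14019 (working shown to 5 dp, full precision carried).
H' = −Σ pᵢ ln pᵢ = −((-0.10021) + (-0.10021) + (-0.04367) + (-0.26610) + (-0.12286) + (-0.17840) + (-0.32438) + (-0.27544)) = 1.41127.
With S = 8 species, ln S = 2.07944, so J = 1.41127/2.07944 = 0.67868, i.e. 0.679 to 3 decimal places.

0.679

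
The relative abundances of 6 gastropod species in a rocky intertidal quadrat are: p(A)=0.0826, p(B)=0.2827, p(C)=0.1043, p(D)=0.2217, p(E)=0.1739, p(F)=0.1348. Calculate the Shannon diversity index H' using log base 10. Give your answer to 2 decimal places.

0.74

Each pᵢ log₁₀ pᵢ term (working shown to 4 dp, full precision carried): 0.0826×(-1.0830)=-0.0895, 0.2827×(-0.5487)=-0.1551, 0.1043×(-0.9817)=-0.1024, 0.2217×(-0.6542)=-0.1450, 0.1739×(-0.7597)=-0.1321, 0.1348×(-0.8703)=-0.1173.
Sum = -0.7414, so H' = 0.74.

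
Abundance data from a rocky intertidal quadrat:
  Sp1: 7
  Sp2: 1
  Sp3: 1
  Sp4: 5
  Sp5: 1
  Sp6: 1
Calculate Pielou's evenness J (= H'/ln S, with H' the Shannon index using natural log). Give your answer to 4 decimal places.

Total N = 7+1+1+5+1+1 = 16, so the proportions are 0.4375, 0.0625, 0.0625, 0.3125, 0.0625, 0.0625 (working shown to 6 dp, full precision carried).
H' = −Σ pᵢ ln pᵢ = −((-0.361672) + (-0.173287) + (-0.173287) + (-0.363485) + (-0.173287) + (-0.173287)) = 1.418304.
With S = 6 species, ln S = 1.791759, so J = 1.418304/1.791759 = 0.791570, i.e. 0.7916 to 4 decimal places.

0.7916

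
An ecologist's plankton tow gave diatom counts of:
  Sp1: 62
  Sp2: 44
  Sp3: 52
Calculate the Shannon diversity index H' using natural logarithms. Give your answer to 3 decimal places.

Total N = 62+44+52 = 158, so the proportions are 0.39241, 0.27848, 0.32911 (working shown to 5 dp, full precision carried).
Each pᵢ ln pᵢ term: 0.39241×(-0.93546)=-0.36708, 0.27848×(-1.27841)=-0.35601, 0.32911×(-1.11135)=-0.36576.
Sum = -1.08885, so H' = 1.089.

1.089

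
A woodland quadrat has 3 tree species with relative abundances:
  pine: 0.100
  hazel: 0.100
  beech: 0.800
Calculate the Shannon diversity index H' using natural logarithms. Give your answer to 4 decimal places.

0.6390

Each pᵢ ln pᵢ term (working shown to 6 dp, full precision carried): 0.1×(-2.302585)=-0.230259, 0.1×(-2.302585)=-0.230259, 0.8×(-0.223144)=-0.178515.
Sum = -0.639032, so H' = 0.6390.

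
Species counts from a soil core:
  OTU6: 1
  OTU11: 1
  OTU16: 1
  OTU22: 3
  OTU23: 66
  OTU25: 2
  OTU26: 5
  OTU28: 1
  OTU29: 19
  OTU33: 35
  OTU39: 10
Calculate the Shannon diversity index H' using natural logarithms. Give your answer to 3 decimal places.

Total N = 1+1+1+3+66+2+5+1+19+35+10 = 144, so the proportions are 0.00694, 0.00694, 0.00694, 0.02083, 0.45833, 0.01389, 0.03472, 0.00694, 0.13194, 0.24306, 0.06944 (working shown to 5 dp, full precision carried).
Each pᵢ ln pᵢ term: 0.00694×(-4.96981)=-0.03451, 0.00694×(-4.96981)=-0.03451, 0.00694×(-4.96981)=-0.03451, 0.02083×(-3.87120)=-0.08065, 0.45833×(-0.78016)=-0.35757, 0.01389×(-4.27667)=-0.05940, 0.03472×(-3.36038)=-0.11668, 0.00694×(-4.96981)=-0.03451, 0.13194×(-2.02537)=-0.26724, 0.24306×(-1.41447)=-0.34379, 0.06944×(-2.66723)=-0.18522.
Sum = -1.54861, so H' = 1.549.

1.549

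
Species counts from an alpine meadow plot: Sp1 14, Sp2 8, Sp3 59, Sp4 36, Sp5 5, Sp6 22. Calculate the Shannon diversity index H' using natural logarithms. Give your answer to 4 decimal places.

Total N = 14+8+59+36+5+22 = 144, so the proportions are 0.097222, 0.055556, 0.409722, 0.25, 0.034722, 0.152778 (working shown to 6 dp, full precision carried).
Each pᵢ ln pᵢ term: 0.097222×(-2.330756)=-0.226601, 0.055556×(-2.890372)=-0.160576, 0.409722×(-0.892276)=-0.365585, 0.25×(-1.386294)=-0.346574, 0.034722×(-3.360375)=-0.116680, 0.152778×(-1.878771)=-0.287034.
Sum = -1.503050, so H' = 1.5031.

1.5031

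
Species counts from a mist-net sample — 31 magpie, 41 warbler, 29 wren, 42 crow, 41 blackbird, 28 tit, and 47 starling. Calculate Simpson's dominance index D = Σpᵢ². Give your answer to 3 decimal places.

0.148

Total N = 31+41+29+42+41+28+47 = 259, so the proportions are 0.11969, 0.1583, 0.11197, 0.16216, 0.1583, 0.10811, 0.18147 (working shown to 5 dp, full precision carried).
D = 0.11969² + 0.1583² + 0.11197² + 0.16216² + 0.1583² + 0.10811² + 0.18147² = 0.01433 + 0.02506 + 0.01254 + 0.02630 + 0.02506 + 0.01169 + 0.03293 = 0.14790.
To 3 decimal places, D = 0.148.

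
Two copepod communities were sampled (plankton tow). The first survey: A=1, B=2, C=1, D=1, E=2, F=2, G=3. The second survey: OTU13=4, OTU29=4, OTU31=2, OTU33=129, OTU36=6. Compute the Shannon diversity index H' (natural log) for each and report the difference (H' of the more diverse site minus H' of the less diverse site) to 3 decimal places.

The first survey: N=12, proportions 0.08333, 0.16667, 0.08333, 0.08333, 0.16667, 0.16667, 0.25, giving H' = 1.86368 (working shown to 5 dp, full precision carried).
The second survey: N=145, proportions 0.02759, 0.02759, 0.01379, 0.88966, 0.04138, giving H' = 0.49299.
Difference = |1.86368 − 0.49299| = 1.37069, i.e. 1.371 to 3 decimal places.

1.371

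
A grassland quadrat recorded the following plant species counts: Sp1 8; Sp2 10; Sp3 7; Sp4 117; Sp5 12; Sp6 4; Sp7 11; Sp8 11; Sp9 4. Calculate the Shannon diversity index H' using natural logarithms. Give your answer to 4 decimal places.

1.3882

Total N = 8+10+7+117+12+4+11+11+4 = 184, so the proportions are 0.043478, 0.054348, 0.038043, 0.63587, 0.065217, 0.021739, 0.059783, 0.059783, 0.021739 (working shown to 6 dp, full precision carried).
Each pᵢ ln pᵢ term: 0.043478×(-3.135494)=-0.136326, 0.054348×(-2.912351)=-0.158280, 0.038043×(-3.269026)=-0.124365, 0.63587×(-0.452762)=-0.287897, 0.065217×(-2.730029)=-0.178045, 0.021739×(-3.828641)=-0.083231, 0.059783×(-2.817040)=-0.168410, 0.059783×(-2.817040)=-0.168410, 0.021739×(-3.828641)=-0.083231.
Sum = -1.388196, so H' = 1.3882.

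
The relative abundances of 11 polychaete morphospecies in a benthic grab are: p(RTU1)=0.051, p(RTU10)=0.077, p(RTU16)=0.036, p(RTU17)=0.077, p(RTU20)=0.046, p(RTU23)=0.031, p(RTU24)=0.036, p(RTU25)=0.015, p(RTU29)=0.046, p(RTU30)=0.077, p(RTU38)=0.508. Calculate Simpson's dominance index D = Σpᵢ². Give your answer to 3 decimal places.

0.286

D = 0.051² + 0.077² + 0.036² + 0.077² + 0.046² + 0.031² + 0.036² + 0.015² + 0.046² + 0.077² + 0.508² = 0.00260 + 0.00593 + 0.00130 + 0.00593 + 0.00212 + 0.00096 + 0.00130 + 0.00022 + 0.00212 + 0.00593 + 0.25806 = 0.28646 (working shown to 5 dp, full precision carried).
To 3 decimal places, D = 0.286.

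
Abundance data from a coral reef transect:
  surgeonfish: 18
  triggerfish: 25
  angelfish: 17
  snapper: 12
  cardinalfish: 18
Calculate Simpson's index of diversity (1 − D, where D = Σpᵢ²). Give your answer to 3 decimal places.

Total N = 18+25+17+12+18 = 90, so the proportions are 0.2, 0.27778, 0.18889, 0.13333, 0.2 (working shown to 5 dp, full precision carried).
D = 0.2² + 0.27778² + 0.18889² + 0.13333² + 0.2² = 0.04000 + 0.07716 + 0.03568 + 0.01778 + 0.04000 = 0.21062.
So 1 − D = 0.78938, i.e. 0.789 to 3 decimal places.

0.789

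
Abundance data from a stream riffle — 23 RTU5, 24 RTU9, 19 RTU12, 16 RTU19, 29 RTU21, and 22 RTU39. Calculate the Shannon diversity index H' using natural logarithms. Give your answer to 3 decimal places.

Total N = 23+24+19+16+29+22 = 133, so the proportions are 0.17293, 0.18045, 0.14286, 0.1203, 0.21805, 0.16541 (working shown to 5 dp, full precision carried).
Each pᵢ ln pᵢ term: 0.17293×(-1.75485)=-0.30347, 0.18045×(-1.71230)=-0.30899, 0.14286×(-1.94591)=-0.27799, 0.1203×(-2.11776)=-0.25477, 0.21805×(-1.52305)=-0.33209, 0.16541×(-1.79931)=-0.29763.
Sum = -1.77494, so H' = 1.775.

1.775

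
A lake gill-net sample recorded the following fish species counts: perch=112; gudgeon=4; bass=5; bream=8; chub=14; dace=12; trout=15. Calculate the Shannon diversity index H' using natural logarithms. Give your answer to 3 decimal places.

Total N = 112+4+5+8+14+12+15 = 170, so the proportions are 0.65882, 0.02353, 0.02941, 0.04706, 0.08235, 0.07059, 0.08824 (working shown to 5 dp, full precision carried).
Each pᵢ ln pᵢ term: 0.65882×(-0.41730)=-0.27493, 0.02353×(-3.74950)=-0.08822, 0.02941×(-3.52636)=-0.10372, 0.04706×(-3.05636)=-0.14383, 0.08235×(-2.49674)=-0.20561, 0.07059×(-2.65089)=-0.18712, 0.08824×(-2.42775)=-0.21421.
Sum = -1.21764, so H' = 1.218.

1.218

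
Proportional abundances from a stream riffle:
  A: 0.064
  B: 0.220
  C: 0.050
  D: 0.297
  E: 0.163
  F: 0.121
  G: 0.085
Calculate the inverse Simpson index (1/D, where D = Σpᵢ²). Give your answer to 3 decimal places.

D = 0.064² + 0.22² + 0.05² + 0.297² + 0.163² + 0.121² + 0.085² = 0.0040960 + 0.0484000 + 0.0025000 + 0.0882090 + 0.0265690 + 0.0146410 + 0.0072250 = 0.1916400 (working shown to 7 dp, full precision carried).
So 1/D = 5.21812, i.e. 5.218 to 3 decimal places.

5.218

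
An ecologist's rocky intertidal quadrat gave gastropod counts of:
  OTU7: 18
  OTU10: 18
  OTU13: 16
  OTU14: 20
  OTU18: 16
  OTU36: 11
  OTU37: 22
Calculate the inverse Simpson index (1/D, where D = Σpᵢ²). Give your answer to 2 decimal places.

Total N = 18+18+16+20+16+11+22 = 121, so the proportions are 0.14876, 0.14876, 0.132231, 0.165289, 0.132231, 0.090909, 0.181818 (working shown to 6 dp, full precision carried).
D = 0.14876² + 0.14876² + 0.132231² + 0.165289² + 0.132231² + 0.090909² + 0.181818² = 0.022130 + 0.022130 + 0.017485 + 0.027321 + 0.017485 + 0.008264 + 0.033058 = 0.147872.
So 1/D = 6.7626, i.e. 6.76 to 2 decimal places.

6.76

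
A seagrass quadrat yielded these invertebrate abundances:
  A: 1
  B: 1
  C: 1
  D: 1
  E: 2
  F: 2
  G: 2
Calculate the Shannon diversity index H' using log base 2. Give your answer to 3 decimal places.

Total N = 1+1+1+1+2+2+2 = 10, so the proportions are 0.1, 0.1, 0.1, 0.1, 0.2, 0.2, 0.2 (working shown to 5 dp, full precision carried).
Each pᵢ log₂ pᵢ term: 0.1×(-3.32193)=-0.33219, 0.1×(-3.32193)=-0.33219, 0.1×(-3.32193)=-0.33219, 0.1×(-3.32193)=-0.33219, 0.2×(-2.32193)=-0.46439, 0.2×(-2.32193)=-0.46439, 0.2×(-2.32193)=-0.46439.
Sum = -2.72193, so H' = 2.722.

2.722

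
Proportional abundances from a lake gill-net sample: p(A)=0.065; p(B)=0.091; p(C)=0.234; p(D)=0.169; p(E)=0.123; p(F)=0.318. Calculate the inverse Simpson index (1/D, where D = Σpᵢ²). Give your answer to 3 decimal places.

D = 0.065² + 0.091² + 0.234² + 0.169² + 0.123² + 0.318² = 0.0042250 + 0.0082810 + 0.0547560 + 0.0285610 + 0.0151290 + 0.1011240 = 0.2120760 (working shown to 7 dp, full precision carried).
So 1/D = 4.71529, i.e. 4.715 to 3 decimal places.

4.715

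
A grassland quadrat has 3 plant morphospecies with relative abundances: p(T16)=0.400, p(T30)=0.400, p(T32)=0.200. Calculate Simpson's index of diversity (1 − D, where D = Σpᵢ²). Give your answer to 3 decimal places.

D = 0.4² + 0.4² + 0.2² = 0.16000 + 0.16000 + 0.04000 = 0.36000 (working shown to 5 dp, full precision carried).
So 1 − D = 0.64000, i.e. 0.640 to 3 decimal places.

0.640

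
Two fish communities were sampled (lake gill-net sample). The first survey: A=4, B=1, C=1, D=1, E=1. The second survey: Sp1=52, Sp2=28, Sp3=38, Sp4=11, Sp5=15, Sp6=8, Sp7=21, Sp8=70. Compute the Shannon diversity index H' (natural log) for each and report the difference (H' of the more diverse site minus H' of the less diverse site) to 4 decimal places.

The first survey: N=8, proportions 0.5, 0.125, 0.125, 0.125, 0.125, giving H' = 1.386294 (working shown to 6 dp, full precision carried).
The second survey: N=243, proportions 0.213992, 0.115226, 0.156379, 0.045267, 0.061728, 0.032922, 0.08642, 0.288066, giving H' = 1.863607.
Difference = |1.386294 − 1.863607| = 0.477313, i.e. 0.4773 to 4 decimal places.

0.4773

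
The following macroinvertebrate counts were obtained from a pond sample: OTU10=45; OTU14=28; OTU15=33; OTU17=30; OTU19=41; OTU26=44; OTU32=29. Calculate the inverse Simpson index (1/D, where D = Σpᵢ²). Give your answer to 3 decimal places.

Total N = 45+28+33+30+41+44+29 = 250, so the proportions are 0.18, 0.112, 0.132, 0.12, 0.164, 0.176, 0.116 (working shown to 7 dp, full precision carried).
D = 0.18² + 0.112² + 0.132² + 0.12² + 0.164² + 0.176² + 0.116² = 0.0324000 + 0.0125440 + 0.0174240 + 0.0144000 + 0.0268960 + 0.0309760 + 0.0134560 = 0.1480960.
So 1/D = 6.75238, i.e. 6.752 to 3 decimal places.

6.752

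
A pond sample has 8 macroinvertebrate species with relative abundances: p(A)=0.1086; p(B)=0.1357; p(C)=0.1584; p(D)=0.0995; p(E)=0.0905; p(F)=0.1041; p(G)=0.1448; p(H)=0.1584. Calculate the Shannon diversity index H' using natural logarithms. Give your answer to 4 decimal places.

2.0582

Each pᵢ ln pᵢ term (working shown to 6 dp, full precision carried): 0.1086×(-2.220084)=-0.241101, 0.1357×(-1.997309)=-0.271035, 0.1584×(-1.842632)=-0.291873, 0.0995×(-2.307598)=-0.229606, 0.0905×(-2.402405)=-0.217418, 0.1041×(-2.262403)=-0.235516, 0.1448×(-1.932402)=-0.279812, 0.1584×(-1.842632)=-0.291873.
Sum = -2.058233, so H' = 2.0582.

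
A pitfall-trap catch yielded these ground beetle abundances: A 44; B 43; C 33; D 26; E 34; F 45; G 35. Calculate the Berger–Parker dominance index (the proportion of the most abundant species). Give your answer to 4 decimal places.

Total N = 44+43+33+26+34+45+35 = 260, so the proportions are 0.169231, 0.165385, 0.126923, 0.1, 0.130769, 0.173077, 0.134615 (working shown to 6 dp, full precision carried).
The largest proportion is 0.173077, i.e. d = 0.1731 to 4 decimal places.

0.1731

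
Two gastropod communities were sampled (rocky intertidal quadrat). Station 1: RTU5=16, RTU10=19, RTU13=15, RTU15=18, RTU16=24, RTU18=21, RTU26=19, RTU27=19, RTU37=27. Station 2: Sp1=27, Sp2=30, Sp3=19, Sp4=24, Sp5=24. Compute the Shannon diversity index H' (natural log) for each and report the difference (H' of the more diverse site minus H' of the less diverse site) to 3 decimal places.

0.583

Station 1: N=178, proportions 0.08989, 0.10674, 0.08427, 0.10112, 0.13483, 0.11798, 0.10674, 0.10674, 0.15169, giving H' = 2.18157 (working shown to 5 dp, full precision carried).
Station 2: N=124, proportions 0.21774, 0.24194, 0.15323, 0.19355, 0.19355, giving H' = 1.59839.
Difference = |2.18157 − 1.59839| = 0.58318, i.e. 0.583 to 3 decimal places.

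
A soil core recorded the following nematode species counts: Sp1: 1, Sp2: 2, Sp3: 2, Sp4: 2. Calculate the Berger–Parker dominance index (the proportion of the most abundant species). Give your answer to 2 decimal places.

Total N = 1+2+2+2 = 7, so the proportions are 0.1429, 0.2857, 0.2857, 0.2857 (working shown to 4 dp, full precision carried).
The largest proportion is 0.2857, i.e. d = 0.29 to 2 decimal places.

0.29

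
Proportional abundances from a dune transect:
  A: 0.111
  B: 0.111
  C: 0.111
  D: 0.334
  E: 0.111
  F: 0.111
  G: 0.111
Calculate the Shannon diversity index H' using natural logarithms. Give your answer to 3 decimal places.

1.830

Each pᵢ ln pᵢ term (working shown to 5 dp, full precision carried): 0.111×(-2.19823)=-0.24400, 0.111×(-2.19823)=-0.24400, 0.111×(-2.19823)=-0.24400, 0.334×(-1.09661)=-0.36627, 0.111×(-2.19823)=-0.24400, 0.111×(-2.19823)=-0.24400, 0.111×(-2.19823)=-0.24400.
Sum = -1.83029, so H' = 1.830.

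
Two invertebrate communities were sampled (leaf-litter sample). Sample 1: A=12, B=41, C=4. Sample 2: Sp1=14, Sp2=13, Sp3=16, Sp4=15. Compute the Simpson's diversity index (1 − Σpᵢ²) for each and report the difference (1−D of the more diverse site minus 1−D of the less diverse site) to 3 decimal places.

Sample 1: N=57, proportions 0.21053, 0.7193, 0.07018, giving 1−D = 0.43336 (working shown to 5 dp, full precision carried).
Sample 2: N=58, proportions 0.24138, 0.22414, 0.27586, 0.25862, giving 1−D = 0.74851.
Difference = |0.43336 − 0.74851| = 0.31515, i.e. 0.315 to 3 decimal places.

0.315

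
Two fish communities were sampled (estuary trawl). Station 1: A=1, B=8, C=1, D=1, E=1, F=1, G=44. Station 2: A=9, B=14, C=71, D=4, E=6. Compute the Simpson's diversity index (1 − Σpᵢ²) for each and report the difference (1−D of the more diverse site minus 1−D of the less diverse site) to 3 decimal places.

Station 1: N=57, proportions 0.017544, 0.140351, 0.017544, 0.017544, 0.017544, 0.017544, 0.77193, giving 1−D = 0.382887 (working shown to 6 dp, full precision carried).
Station 2: N=104, proportions 0.086538, 0.134615, 0.682692, 0.038462, 0.057692, giving 1−D = 0.503513.
Difference = |0.382887 − 0.503513| = 0.120626, i.e. 0.121 to 3 decimal places.

0.121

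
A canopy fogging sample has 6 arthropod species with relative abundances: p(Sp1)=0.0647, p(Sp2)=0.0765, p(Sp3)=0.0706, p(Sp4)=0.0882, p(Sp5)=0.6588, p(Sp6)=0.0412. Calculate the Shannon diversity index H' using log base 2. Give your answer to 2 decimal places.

1.70

Each pᵢ log₂ pᵢ term (working shown to 4 dp, full precision carried): 0.0647×(-3.9501)=-0.2556, 0.0765×(-3.7084)=-0.2837, 0.0706×(-3.8242)=-0.2700, 0.0882×(-3.5031)=-0.3090, 0.6588×(-0.6021)=-0.3967, 0.0412×(-4.6012)=-0.1896.
Sum = -1.7044, so H' = 1.70.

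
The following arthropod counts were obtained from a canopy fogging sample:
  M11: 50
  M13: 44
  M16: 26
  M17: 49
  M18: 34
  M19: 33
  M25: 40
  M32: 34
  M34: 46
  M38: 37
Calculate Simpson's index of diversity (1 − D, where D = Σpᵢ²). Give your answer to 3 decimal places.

0.896

Total N = 50+44+26+49+34+33+40+34+46+37 = 393, so the proportions are 0.12723, 0.11196, 0.06616, 0.12468, 0.08651, 0.08397, 0.10178, 0.08651, 0.11705, 0.09415 (working shown to 5 dp, full precision carried).
D = 0.12723² + 0.11196² + 0.06616² + 0.12468² + 0.08651² + 0.08397² + 0.10178² + 0.08651² + 0.11705² + 0.09415² = 0.01619 + 0.01253 + 0.00438 + 0.01555 + 0.00748 + 0.00705 + 0.01036 + 0.00748 + 0.01370 + 0.00886 = 0.10359.
So 1 − D = 0.89641, i.e. 0.896 to 3 decimal places.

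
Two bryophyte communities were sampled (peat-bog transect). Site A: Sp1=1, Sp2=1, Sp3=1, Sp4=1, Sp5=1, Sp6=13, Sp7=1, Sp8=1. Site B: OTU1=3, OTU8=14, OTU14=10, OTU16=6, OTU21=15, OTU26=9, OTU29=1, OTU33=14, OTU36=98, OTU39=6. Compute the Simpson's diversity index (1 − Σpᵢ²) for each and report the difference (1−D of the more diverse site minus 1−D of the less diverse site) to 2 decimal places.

0.10

Site A: N=20, proportions 0.05, 0.05, 0.05, 0.05, 0.05, 0.65, 0.05, 0.05, giving 1−D = 0.5600 (working shown to 4 dp, full precision carried).
Site B: N=176, proportions 0.017, 0.0795, 0.0568, 0.0341, 0.0852, 0.0511, 0.0057, 0.0795, 0.5568, 0.0341, giving 1−D = 0.6615.
Difference = |0.5600 − 0.6615| = 0.1015, i.e. 0.10 to 2 decimal places.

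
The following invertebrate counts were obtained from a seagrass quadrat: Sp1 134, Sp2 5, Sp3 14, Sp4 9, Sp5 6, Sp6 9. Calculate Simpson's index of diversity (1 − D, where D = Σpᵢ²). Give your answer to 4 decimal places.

Total N = 134+5+14+9+6+9 = 177, so the proportions are 0.757062, 0.028249, 0.079096, 0.050847, 0.033898, 0.050847 (working shown to 6 dp, full precision carried).
D = 0.757062² + 0.028249² + 0.079096² + 0.050847² + 0.033898² + 0.050847² = 0.573143 + 0.000798 + 0.006256 + 0.002585 + 0.001149 + 0.002585 = 0.586517.
So 1 − D = 0.413483, i.e. 0.4135 to 4 decimal places.

0.4135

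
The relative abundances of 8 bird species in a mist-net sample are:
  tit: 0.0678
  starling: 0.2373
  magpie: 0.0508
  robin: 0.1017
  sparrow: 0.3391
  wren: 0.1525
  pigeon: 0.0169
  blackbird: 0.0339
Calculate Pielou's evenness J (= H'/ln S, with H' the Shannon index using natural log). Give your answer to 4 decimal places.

H' = −Σ pᵢ ln pᵢ = −((-0.182463) + (-0.341339) + (-0.151377) + (-0.232459) + (-0.366723) + (-0.286790) + (-0.068959) + (-0.114729)) = 1.744840 (working shown to 6 dp, full precision carried).
With S = 8 species, ln S = 2.079442, so J = 1.744840/2.079442 = 0.839090, i.e. 0.8391 to 4 decimal places.

0.8391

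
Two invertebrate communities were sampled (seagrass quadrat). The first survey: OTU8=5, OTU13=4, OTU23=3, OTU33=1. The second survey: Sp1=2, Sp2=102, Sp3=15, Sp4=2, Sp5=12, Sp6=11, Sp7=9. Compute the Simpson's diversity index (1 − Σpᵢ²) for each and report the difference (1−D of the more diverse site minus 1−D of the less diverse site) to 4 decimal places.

The first survey: N=13, proportions 0.3846154, 0.3076923, 0.2307692, 0.0769231, giving 1−D = 0.6982249 (working shown to 7 dp, full precision carried).
The second survey: N=153, proportions 0.0130719, 0.6666667, 0.0980392, 0.0130719, 0.0784314, 0.0718954, 0.0588235, giving 1−D = 0.5308215.
Difference = |0.6982249 − 0.5308215| = 0.1674034, i.e. 0.1674 to 4 decimal places.

0.1674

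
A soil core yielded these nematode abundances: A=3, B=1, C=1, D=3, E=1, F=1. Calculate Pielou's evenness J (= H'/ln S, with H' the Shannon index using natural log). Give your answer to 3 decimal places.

0.917

Total N = 3+1+1+3+1+1 = 10, so the proportions are 0.3, 0.1, 0.1, 0.3, 0.1, 0.1 (working shown to 5 dp, full precision carried).
H' = −Σ pᵢ ln pᵢ = −((-0.36119) + (-0.23026) + (-0.23026) + (-0.36119) + (-0.23026) + (-0.23026)) = 1.64342.
With S = 6 species, ln S = 1.79176, so J = 1.64342/1.79176 = 0.91721, i.e. 0.917 to 3 decimal places.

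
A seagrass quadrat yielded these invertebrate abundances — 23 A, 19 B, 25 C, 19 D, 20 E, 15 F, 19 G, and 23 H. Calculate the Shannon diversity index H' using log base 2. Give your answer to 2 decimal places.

Total N = 23+19+25+19+20+15+19+23 = 163, so the proportions are 0.1411, 0.1166, 0.1534, 0.1166, 0.1227, 0.092, 0.1166, 0.1411 (working shown to 4 dp, full precision carried).
Each pᵢ log₂ pᵢ term: 0.1411×(-2.8252)=-0.3986, 0.1166×(-3.1008)=-0.3614, 0.1534×(-2.7049)=-0.4149, 0.1166×(-3.1008)=-0.3614, 0.1227×(-3.0268)=-0.3714, 0.092×(-3.4418)=-0.3167, 0.1166×(-3.1008)=-0.3614, 0.1411×(-2.8252)=-0.3986.
Sum = -2.9846, so H' = 2.98.

2.98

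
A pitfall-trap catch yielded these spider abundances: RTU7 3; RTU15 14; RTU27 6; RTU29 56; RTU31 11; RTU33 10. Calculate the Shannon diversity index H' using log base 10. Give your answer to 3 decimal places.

Total N = 3+14+6+56+11+10 = 100, so the proportions are 0.03, 0.14, 0.06, 0.56, 0.11, 0.1 (working shown to 5 dp, full precision carried).
Each pᵢ log₁₀ pᵢ term: 0.03×(-1.52288)=-0.04569, 0.14×(-0.85387)=-0.11954, 0.06×(-1.22185)=-0.07331, 0.56×(-0.25181)=-0.14101, 0.11×(-0.95861)=-0.10545, 0.1×(-1.00000)=-0.10000.
Sum = -0.58500, so H' = 0.585.

0.585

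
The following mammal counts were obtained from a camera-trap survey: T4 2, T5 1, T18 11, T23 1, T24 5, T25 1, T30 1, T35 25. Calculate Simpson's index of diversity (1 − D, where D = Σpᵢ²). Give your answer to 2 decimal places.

Total N = 2+1+11+1+5+1+1+25 = 47, so the proportions are 0.0426, 0.0213, 0.234, 0.0213, 0.1064, 0.0213, 0.0213, 0.5319 (working shown to 4 dp, full precision carried).
D = 0.0426² + 0.0213² + 0.234² + 0.0213² + 0.1064² + 0.0213² + 0.0213² + 0.5319² = 0.0018 + 0.0005 + 0.0548 + 0.0005 + 0.0113 + 0.0005 + 0.0005 + 0.2829 = 0.3526.
So 1 − D = 0.6474, i.e. 0.65 to 2 decimal places.

0.65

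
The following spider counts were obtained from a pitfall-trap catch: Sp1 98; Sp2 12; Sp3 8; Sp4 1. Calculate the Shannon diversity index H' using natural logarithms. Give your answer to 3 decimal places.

Total N = 98+12+8+1 = 119, so the proportions are 0.82353, 0.10084, 0.06723, 0.0084 (working shown to 5 dp, full precision carried).
Each pᵢ ln pᵢ term: 0.82353×(-0.19416)=-0.15989, 0.10084×(-2.29422)=-0.23135, 0.06723×(-2.69968)=-0.18149, 0.0084×(-4.77912)=-0.04016.
Sum = -0.61289, so H' = 0.613.

0.613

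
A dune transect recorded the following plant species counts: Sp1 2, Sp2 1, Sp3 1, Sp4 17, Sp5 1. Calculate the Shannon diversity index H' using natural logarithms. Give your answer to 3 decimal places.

0.839

Total N = 2+1+1+17+1 = 22, so the proportions are 0.09091, 0.04545, 0.04545, 0.77273, 0.04545 (working shown to 5 dp, full precision carried).
Each pᵢ ln pᵢ term: 0.09091×(-2.39790)=-0.21799, 0.04545×(-3.09104)=-0.14050, 0.04545×(-3.09104)=-0.14050, 0.77273×(-0.25783)=-0.19923, 0.04545×(-3.09104)=-0.14050.
Sum = -0.83873, so H' = 0.839.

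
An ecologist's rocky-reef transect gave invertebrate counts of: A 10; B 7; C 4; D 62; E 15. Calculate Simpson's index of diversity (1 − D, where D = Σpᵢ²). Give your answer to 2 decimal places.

Total N = 10+7+4+62+15 = 98, so the proportions are 0.102, 0.0714, 0.0408, 0.6327, 0.1531 (working shown to 4 dp, full precision carried).
D = 0.102² + 0.0714² + 0.0408² + 0.6327² + 0.1531² = 0.0104 + 0.0051 + 0.0017 + 0.4002 + 0.0234 = 0.4409.
So 1 − D = 0.5591, i.e. 0.56 to 2 decimal places.

0.56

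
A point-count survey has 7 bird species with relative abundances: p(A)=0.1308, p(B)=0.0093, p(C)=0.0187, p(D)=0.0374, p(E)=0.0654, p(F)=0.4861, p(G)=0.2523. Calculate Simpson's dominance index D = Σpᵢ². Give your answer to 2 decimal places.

D = 0.1308² + 0.0093² + 0.0187² + 0.0374² + 0.0654² + 0.4861² + 0.2523² = 0.0171 + 0.0001 + 0.0003 + 0.0014 + 0.0043 + 0.2363 + 0.0637 = 0.3232 (working shown to 4 dp, full precision carried).
To 2 decimal places, D = 0.32.

0.32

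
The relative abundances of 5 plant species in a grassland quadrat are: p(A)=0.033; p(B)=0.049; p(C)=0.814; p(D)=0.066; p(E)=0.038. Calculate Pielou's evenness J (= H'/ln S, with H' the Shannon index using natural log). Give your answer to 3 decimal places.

H' = −Σ pᵢ ln pᵢ = −((-0.11257) + (-0.14778) + (-0.16752) + (-0.17939) + (-0.12427)) = 0.73153 (working shown to 5 dp, full precision carried).
With S = 5 species, ln S = 1.60944, so J = 0.73153/1.60944 = 0.45453, i.e. 0.455 to 3 decimal places.

0.455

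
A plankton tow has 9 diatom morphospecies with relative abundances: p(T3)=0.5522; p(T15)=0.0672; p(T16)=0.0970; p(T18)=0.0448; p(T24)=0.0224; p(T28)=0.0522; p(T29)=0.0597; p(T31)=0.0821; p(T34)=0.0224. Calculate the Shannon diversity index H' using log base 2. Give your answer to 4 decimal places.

2.2688

Each pᵢ log₂ pᵢ term (working shown to 6 dp, full precision carried): 0.5522×(-0.856737)=-0.473090, 0.0672×(-3.895395)=-0.261771, 0.097×(-3.365871)=-0.326490, 0.0448×(-4.480357)=-0.200720, 0.0224×(-5.480357)=-0.122760, 0.0522×(-4.259806)=-0.222362, 0.0597×(-4.066125)=-0.242748, 0.0821×(-3.606474)=-0.296092, 0.0224×(-5.480357)=-0.122760.
Sum = -2.268791, so H' = 2.2688.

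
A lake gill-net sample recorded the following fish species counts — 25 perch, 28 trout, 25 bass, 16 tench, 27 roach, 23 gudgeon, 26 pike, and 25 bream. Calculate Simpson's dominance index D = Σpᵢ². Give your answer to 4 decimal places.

0.1275

Total N = 25+28+25+16+27+23+26+25 = 195, so the proportions are 0.128205, 0.14359, 0.128205, 0.082051, 0.138462, 0.117949, 0.133333, 0.128205 (working shown to 6 dp, full precision carried).
D = 0.128205² + 0.14359² + 0.128205² + 0.082051² + 0.138462² + 0.117949² + 0.133333² + 0.128205² = 0.016437 + 0.020618 + 0.016437 + 0.006732 + 0.019172 + 0.013912 + 0.017778 + 0.016437 = 0.127521.
To 4 decimal places, D = 0.1275.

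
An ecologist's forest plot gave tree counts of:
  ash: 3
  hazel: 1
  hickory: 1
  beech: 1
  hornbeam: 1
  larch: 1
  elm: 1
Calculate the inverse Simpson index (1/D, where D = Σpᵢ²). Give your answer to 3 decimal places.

5.400

Total N = 3+1+1+1+1+1+1 = 9, so the proportions are 0.3333333, 0.1111111, 0.1111111, 0.1111111, 0.1111111, 0.1111111, 0.1111111 (working shown to 7 dp, full precision carried).
D = 0.3333333² + 0.1111111² + 0.1111111² + 0.1111111² + 0.1111111² + 0.1111111² + 0.1111111² = 0.1111111 + 0.0123457 + 0.0123457 + 0.0123457 + 0.0123457 + 0.0123457 + 0.0123457 = 0.1851852.
So 1/D = 5.40000, i.e. 5.400 to 3 decimal places.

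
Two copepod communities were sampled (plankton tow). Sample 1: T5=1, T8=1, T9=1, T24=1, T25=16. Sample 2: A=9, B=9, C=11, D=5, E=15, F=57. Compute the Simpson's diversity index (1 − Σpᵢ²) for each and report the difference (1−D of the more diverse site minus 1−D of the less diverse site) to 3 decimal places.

Sample 1: N=20, proportions 0.05, 0.05, 0.05, 0.05, 0.8, giving 1−D = 0.35000 (working shown to 5 dp, full precision carried).
Sample 2: N=106, proportions 0.08491, 0.08491, 0.10377, 0.04717, 0.14151, 0.53774, giving 1−D = 0.66340.
Difference = |0.35000 − 0.66340| = 0.31340, i.e. 0.313 to 3 decimal places.

0.313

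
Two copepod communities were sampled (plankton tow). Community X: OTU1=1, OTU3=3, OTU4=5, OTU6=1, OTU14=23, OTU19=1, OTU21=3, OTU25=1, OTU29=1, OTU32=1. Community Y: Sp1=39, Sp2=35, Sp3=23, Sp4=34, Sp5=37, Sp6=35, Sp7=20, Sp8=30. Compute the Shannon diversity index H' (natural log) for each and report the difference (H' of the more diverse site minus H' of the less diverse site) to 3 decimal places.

Community X: N=40, proportions 0.025, 0.075, 0.125, 0.025, 0.575, 0.025, 0.075, 0.025, 0.025, 0.025, giving H' = 1.519999 (working shown to 6 dp, full precision carried).
Community Y: N=253, proportions 0.15415, 0.13834, 0.090909, 0.134387, 0.146245, 0.13834, 0.079051, 0.118577, giving H' = 2.057815.
Difference = |1.519999 − 2.057815| = 0.537816, i.e. 0.538 to 3 decimal places.

0.538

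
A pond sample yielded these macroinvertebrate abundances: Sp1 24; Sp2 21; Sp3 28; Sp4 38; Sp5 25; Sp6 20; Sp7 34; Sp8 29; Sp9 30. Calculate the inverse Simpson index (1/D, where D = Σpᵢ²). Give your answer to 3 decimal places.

8.651

Total N = 24+21+28+38+25+20+34+29+30 = 249, so the proportions are 0.0963855, 0.0843373, 0.1124498, 0.1526104, 0.1004016, 0.0803213, 0.1365462, 0.1164659, 0.1204819 (working shown to 7 dp, full precision carried).
D = 0.0963855² + 0.0843373² + 0.1124498² + 0.1526104² + 0.1004016² + 0.0803213² + 0.1365462² + 0.1164659² + 0.1204819² = 0.0092902 + 0.0071128 + 0.0126450 + 0.0232899 + 0.0100805 + 0.0064515 + 0.0186449 + 0.0135643 + 0.0145159 = 0.1155949.
So 1/D = 8.65090, i.e. 8.651 to 3 decimal places.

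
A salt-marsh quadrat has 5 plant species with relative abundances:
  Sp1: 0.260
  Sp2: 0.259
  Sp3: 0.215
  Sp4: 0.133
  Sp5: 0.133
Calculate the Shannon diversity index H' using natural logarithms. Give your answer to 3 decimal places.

Each pᵢ ln pᵢ term (working shown to 5 dp, full precision carried): 0.26×(-1.34707)=-0.35024, 0.259×(-1.35093)=-0.34989, 0.215×(-1.53712)=-0.33048, 0.133×(-2.01741)=-0.26832, 0.133×(-2.01741)=-0.26832.
Sum = -1.56724, so H' = 1.567.

1.567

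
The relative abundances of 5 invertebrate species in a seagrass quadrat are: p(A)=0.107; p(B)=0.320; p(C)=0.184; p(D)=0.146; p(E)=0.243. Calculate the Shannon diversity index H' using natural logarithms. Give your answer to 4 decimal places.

Each pᵢ ln pᵢ term (working shown to 6 dp, full precision carried): 0.107×(-2.234926)=-0.239137, 0.32×(-1.139434)=-0.364619, 0.184×(-1.692820)=-0.311479, 0.146×(-1.924149)=-0.280926, 0.243×(-1.414694)=-0.343771.
Sum = -1.539931, so H' = 1.5399.

1.5399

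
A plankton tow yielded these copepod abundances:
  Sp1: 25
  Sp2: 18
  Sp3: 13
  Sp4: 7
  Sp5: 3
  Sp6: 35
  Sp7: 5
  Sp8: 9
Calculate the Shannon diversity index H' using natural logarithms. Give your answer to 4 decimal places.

1.8317

Total N = 25+18+13+7+3+35+5+9 = 115, so the proportions are 0.217391, 0.156522, 0.113043, 0.06087, 0.026087, 0.304348, 0.043478, 0.078261 (working shown to 6 dp, full precision carried).
Each pᵢ ln pᵢ term: 0.217391×(-1.526056)=-0.331751, 0.156522×(-1.854560)=-0.290279, 0.113043×(-2.179983)=-0.246433, 0.06087×(-2.799022)=-0.170375, 0.026087×(-3.646320)=-0.095121, 0.304348×(-1.189584)=-0.362047, 0.043478×(-3.135494)=-0.136326, 0.078261×(-2.547708)=-0.199386.
Sum = -1.831719, so H' = 1.8317.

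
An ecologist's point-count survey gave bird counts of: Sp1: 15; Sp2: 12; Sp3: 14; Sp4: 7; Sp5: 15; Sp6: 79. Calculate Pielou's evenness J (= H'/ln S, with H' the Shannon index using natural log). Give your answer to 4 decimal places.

0.7739

Total N = 15+12+14+7+15+79 = 142, so the proportions are 0.105634, 0.084507, 0.098592, 0.049296, 0.105634, 0.556338 (working shown to 6 dp, full precision carried).
H' = −Σ pᵢ ln pᵢ = −((-0.237441) + (-0.208810) + (-0.228414) + (-0.148376) + (-0.237441) + (-0.326225)) = 1.386708.
With S = 6 species, ln S = 1.791759, so J = 1.386708/1.791759 = 0.773936, i.e. 0.7739 to 4 decimal places.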